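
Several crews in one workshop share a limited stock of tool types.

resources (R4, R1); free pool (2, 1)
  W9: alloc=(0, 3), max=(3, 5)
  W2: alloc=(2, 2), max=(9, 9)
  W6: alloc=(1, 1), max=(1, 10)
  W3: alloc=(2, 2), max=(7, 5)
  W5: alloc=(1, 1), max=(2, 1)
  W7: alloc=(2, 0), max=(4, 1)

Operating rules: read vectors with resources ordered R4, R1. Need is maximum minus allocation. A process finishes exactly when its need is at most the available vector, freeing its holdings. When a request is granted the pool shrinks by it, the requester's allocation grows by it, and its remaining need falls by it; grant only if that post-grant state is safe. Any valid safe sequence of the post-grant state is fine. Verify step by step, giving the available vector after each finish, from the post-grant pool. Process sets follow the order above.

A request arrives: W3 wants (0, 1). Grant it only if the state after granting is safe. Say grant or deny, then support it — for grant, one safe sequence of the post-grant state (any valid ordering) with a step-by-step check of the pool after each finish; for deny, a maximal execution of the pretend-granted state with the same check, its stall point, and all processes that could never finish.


DENY. Granting would leave the state unsafe.
Key observation: R1 is the bottleneck — with W5, W7 done the pool holds (5, 1), short of every remaining need.
After a pretend grant, a maximal execution: W5, W7 — then nothing else fits. Verifying each step:
  pool = (2, 0)
  W5 needs (1, 0) <= (2, 0) -> finishes; pool += (1, 1) = (3, 1)
  W7 needs (2, 1) <= (3, 1) -> finishes; pool += (2, 0) = (5, 1)
  blocked: W9 wants (3, 2), pool (5, 1) — not enough R1
  blocked: W2 wants (7, 7), pool (5, 1) — not enough R4 and R1
  blocked: W6 wants (0, 9), pool (5, 1) — not enough R1
  blocked: W3 wants (5, 2), pool (5, 1) — not enough R1
Had the request been granted, W9, W2, W6 and W3 could never finish.


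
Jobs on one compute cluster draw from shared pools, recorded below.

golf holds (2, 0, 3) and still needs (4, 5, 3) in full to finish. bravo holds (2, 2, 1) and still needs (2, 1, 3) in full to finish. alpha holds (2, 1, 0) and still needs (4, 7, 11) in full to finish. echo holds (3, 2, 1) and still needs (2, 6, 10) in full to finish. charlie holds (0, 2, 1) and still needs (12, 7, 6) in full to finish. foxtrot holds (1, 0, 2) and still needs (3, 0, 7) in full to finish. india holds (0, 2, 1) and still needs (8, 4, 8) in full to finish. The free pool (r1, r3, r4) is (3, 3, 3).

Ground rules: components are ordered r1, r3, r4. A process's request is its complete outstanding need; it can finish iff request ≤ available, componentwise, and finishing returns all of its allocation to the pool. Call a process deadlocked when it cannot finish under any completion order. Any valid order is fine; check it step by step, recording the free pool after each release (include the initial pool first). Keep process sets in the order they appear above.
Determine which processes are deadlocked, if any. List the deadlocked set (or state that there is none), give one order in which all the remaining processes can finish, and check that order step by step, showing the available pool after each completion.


No process is deadlocked.
Key observation: no deadlock: bravo fits now, and the freed resources carry the rest through.
A valid finishing order for the others: bravo, golf, foxtrot, india, echo, alpha, charlie. Verifying each step:
  pool = (3, 3, 3)
  bravo: need (2, 1, 3) fits (3, 3, 3); releases (2, 2, 1), pool now (5, 5, 4)
  golf: need (4, 5, 3) fits (5, 5, 4); releases (2, 0, 3), pool now (7, 5, 7)
  foxtrot: need (3, 0, 7) fits (7, 5, 7); releases (1, 0, 2), pool now (8, 5, 9)
  india: need (8, 4, 8) fits (8, 5, 9); releases (0, 2, 1), pool now (8, 7, 10)
  echo: need (2, 6, 10) fits (8, 7, 10); releases (3, 2, 1), pool now (11, 9, 11)
  alpha: need (4, 7, 11) fits (11, 9, 11); releases (2, 1, 0), pool now (13, 10, 11)
  charlie: need (12, 7, 6) fits (13, 10, 11); releases (0, 2, 1), pool now (13, 12, 12)


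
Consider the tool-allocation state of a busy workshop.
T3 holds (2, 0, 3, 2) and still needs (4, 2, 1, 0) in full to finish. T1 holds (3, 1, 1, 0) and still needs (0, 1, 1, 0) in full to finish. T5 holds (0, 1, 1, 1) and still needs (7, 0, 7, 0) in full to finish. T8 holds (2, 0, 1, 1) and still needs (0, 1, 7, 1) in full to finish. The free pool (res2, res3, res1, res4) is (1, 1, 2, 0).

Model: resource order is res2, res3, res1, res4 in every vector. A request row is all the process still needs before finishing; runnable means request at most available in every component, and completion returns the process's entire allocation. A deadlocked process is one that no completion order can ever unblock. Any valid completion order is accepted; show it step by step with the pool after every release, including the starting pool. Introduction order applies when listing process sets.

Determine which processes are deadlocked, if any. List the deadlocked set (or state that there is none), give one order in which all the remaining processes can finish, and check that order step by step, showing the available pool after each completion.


Deadlocked set: T5 and T8.
Key observation: after T1, T3 complete, (6, 2, 6, 2) is the best the pool ever gets, yet each leftover process wants more res1.
A valid finishing order for the others: T1, T3. Check, step by step:
  pool = (1, 1, 2, 0)
  T1 needs (0, 1, 1, 0) <= (1, 1, 2, 0) -> finishes; pool += (3, 1, 1, 0) = (4, 2, 3, 0)
  T3 needs (4, 2, 1, 0) <= (4, 2, 3, 0) -> finishes; pool += (2, 0, 3, 2) = (6, 2, 6, 2)
The stuck group stays short no matter what:
  T5 cannot run: need (7, 0, 7, 0) vs free (6, 2, 6, 2) (insufficient res2 and res1)
  T8 cannot run: need (0, 1, 7, 1) vs free (6, 2, 6, 2) (insufficient res1)


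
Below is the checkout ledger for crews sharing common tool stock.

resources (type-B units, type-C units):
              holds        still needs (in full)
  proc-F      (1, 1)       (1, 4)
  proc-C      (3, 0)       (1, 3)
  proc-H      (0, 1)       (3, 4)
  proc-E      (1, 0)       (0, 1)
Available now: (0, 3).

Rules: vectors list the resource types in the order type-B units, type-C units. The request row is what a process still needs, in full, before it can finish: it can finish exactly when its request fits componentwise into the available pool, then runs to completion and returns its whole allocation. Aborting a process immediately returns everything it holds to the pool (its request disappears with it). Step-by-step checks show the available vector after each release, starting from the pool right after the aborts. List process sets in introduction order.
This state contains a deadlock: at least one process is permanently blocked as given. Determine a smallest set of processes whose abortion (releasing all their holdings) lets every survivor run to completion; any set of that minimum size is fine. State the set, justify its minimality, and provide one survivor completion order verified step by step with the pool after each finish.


The answer: abort proc-H.
Key observation: no ordering could ever have run proc-F before the abort of proc-H; with (0, 1) back in the pool it fits at step 2.
Why nothing smaller works: aborting no one leaves the state deadlocked as given.
One survivor order: proc-E, proc-F, proc-C. Step-by-step check (post-abort pool first):
  pool = (0, 4)
  proc-E needs (0, 1) <= (0, 4) -> finishes; pool += (1, 0) = (1, 4)
  proc-F needs (1, 4) <= (1, 4) -> finishes; pool += (1, 1) = (2, 5)
  proc-C needs (1, 3) <= (2, 5) -> finishes; pool += (3, 0) = (5, 5)


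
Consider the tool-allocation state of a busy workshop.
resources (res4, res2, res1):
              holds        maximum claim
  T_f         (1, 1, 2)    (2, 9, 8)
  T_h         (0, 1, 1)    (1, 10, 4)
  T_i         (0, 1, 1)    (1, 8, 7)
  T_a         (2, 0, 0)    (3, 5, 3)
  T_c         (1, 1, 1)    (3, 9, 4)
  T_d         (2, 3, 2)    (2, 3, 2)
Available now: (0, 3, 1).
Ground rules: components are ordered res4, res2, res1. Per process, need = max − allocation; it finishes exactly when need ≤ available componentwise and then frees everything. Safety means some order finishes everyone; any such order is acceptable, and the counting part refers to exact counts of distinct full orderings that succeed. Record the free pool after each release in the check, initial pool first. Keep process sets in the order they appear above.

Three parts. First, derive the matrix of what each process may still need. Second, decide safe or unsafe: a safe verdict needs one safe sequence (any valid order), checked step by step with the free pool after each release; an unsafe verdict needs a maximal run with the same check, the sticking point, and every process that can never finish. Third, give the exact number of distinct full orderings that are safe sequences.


(1) Remaining need (order res4, res2, res1):
  T_f: (1, 8, 6)
  T_h: (1, 9, 3)
  T_i: (1, 7, 6)
  T_a: (1, 5, 3)
  T_c: (2, 8, 3)
  T_d: (0, 0, 0)
(2) The state is UNSAFE.
Key observation: no order helps: past T_d, T_a, the free pool tops out at (4, 6, 3), below what each blocked process needs in res2.
A maximal execution: T_d, T_a — then nothing else fits. Step-by-step check:
  pool = (0, 3, 1)
  T_d needs (0, 0, 0) <= (0, 3, 1) -> finishes; pool += (2, 3, 2) = (2, 6, 3)
  T_a needs (1, 5, 3) <= (2, 6, 3) -> finishes; pool += (2, 0, 0) = (4, 6, 3)
  T_f still needs (1, 8, 6) but only (4, 6, 3) is free — short on res2 and res1
  T_h still needs (1, 9, 3) but only (4, 6, 3) is free — short on res2
  T_i still needs (1, 7, 6) but only (4, 6, 3) is free — short on res2 and res1
  T_c still needs (2, 8, 3) but only (4, 6, 3) is free — short on res2
Permanently blocked: T_f, T_h, T_i and T_c.
(3) Precisely 0 of the possible complete orderings are safe sequences.


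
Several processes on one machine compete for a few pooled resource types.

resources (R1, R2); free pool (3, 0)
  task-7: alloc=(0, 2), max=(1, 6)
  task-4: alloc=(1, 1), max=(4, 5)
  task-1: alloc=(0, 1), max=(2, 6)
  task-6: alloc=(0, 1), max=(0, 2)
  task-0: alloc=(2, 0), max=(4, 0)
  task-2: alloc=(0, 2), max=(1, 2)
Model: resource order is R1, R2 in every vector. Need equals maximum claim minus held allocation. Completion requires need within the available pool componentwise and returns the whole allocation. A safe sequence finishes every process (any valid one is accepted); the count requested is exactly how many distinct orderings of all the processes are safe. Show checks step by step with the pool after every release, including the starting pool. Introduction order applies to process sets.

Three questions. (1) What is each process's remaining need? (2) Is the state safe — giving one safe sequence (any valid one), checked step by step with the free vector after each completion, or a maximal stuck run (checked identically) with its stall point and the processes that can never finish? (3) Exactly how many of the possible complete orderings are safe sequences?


(1) Need matrix, components ordered R1, R2:
  task-7: (1, 4)
  task-4: (3, 4)
  task-1: (2, 5)
  task-6: (0, 1)
  task-0: (2, 0)
  task-2: (1, 0)
(2) The state is UNSAFE.
Key observation: the pool after task-0, task-2, task-6 is (5, 3); every surviving request exceeds it in R2, so progress ends there.
A maximal execution: task-0, task-2, task-6 — then nothing else fits. Step-by-step check:
  pool = (3, 0)
  task-0 needs (2, 0) <= (3, 0) -> finishes; pool += (2, 0) = (5, 0)
  task-2 needs (1, 0) <= (5, 0) -> finishes; pool += (0, 2) = (5, 2)
  task-6 needs (0, 1) <= (5, 2) -> finishes; pool += (0, 1) = (5, 3)
  task-7 still needs (1, 4) but only (5, 3) is free — short on R2
  task-4 still needs (3, 4) but only (5, 3) is free — short on R2
  task-1 still needs (2, 5) but only (5, 3) is free — short on R2
Never able to finish: task-7, task-4 and task-1.
(3) Precisely 0 of the possible complete orderings are safe sequences.


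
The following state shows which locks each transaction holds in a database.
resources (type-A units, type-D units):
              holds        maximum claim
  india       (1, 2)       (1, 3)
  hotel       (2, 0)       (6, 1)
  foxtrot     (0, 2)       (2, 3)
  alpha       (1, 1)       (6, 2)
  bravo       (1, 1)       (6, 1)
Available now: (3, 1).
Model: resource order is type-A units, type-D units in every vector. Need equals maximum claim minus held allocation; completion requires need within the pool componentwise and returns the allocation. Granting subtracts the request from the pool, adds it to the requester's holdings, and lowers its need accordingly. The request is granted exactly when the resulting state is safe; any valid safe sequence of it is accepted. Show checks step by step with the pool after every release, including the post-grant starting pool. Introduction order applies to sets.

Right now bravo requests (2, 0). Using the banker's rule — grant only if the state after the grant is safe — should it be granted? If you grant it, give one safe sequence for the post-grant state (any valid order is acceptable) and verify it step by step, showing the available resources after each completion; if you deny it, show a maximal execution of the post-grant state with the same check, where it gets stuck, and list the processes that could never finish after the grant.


DENY: after the grant no complete ordering would exist.
Key observation: no order helps: past india, foxtrot, the free pool tops out at (2, 5), below what each blocked process needs in type-A units.
Pretend the grant happened; the run india, foxtrot goes as far as possible. Verifying each step:
  pool = (1, 1)
  india needs (0, 1) <= (1, 1) -> finishes; pool += (1, 2) = (2, 3)
  foxtrot needs (2, 1) <= (2, 3) -> finishes; pool += (0, 2) = (2, 5)
  hotel cannot run: need (4, 1) vs free (2, 5) (insufficient type-A units)
  alpha cannot run: need (5, 1) vs free (2, 5) (insufficient type-A units)
  bravo cannot run: need (3, 0) vs free (2, 5) (insufficient type-A units)
Processes that could never finish after the grant: hotel, alpha and bravo.


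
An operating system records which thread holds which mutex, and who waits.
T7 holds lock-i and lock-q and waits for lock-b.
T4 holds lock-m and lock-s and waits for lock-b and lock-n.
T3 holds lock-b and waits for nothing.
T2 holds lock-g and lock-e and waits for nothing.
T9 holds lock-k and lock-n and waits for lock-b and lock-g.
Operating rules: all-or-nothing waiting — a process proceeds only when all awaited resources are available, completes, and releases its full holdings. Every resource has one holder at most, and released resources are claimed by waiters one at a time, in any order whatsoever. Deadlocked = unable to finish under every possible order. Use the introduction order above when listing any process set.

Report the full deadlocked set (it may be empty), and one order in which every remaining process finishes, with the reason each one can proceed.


The deadlocked set is empty.
Key observation: every chain of waits terminates; starting from the processes that wait on nothing, all the rest unlock in turn.
A valid finishing order for the others: T3, T7, T2, T9, T4.
Walking it through:
  run T3 (it waits on nothing); releases lock-b
  T7: everything it awaited (lock-b) is free; runs, freeing lock-i and lock-q
  run T2 (it waits on nothing); releases lock-g and lock-e
  T9: everything it awaited (lock-b and lock-g) is free; runs, freeing lock-k and lock-n
  T4: everything it awaited (lock-b and lock-n) is free; runs, freeing lock-m and lock-s


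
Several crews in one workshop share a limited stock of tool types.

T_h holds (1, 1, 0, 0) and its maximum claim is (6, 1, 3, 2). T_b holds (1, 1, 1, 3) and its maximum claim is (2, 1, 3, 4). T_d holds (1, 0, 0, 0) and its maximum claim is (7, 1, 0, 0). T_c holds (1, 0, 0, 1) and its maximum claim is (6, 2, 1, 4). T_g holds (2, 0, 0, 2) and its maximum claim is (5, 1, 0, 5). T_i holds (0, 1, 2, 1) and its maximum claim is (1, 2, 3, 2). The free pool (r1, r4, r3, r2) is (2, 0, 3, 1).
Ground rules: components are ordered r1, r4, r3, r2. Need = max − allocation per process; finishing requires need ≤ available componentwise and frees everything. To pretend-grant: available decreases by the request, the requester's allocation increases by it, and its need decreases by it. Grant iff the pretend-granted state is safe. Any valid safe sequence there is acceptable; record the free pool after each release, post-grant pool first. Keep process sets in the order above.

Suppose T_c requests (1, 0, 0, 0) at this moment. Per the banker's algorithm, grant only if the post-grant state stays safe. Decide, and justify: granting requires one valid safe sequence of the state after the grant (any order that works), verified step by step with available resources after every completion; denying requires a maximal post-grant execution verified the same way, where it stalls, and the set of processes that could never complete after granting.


DENY — the pretend-granted state is unsafe.
Key observation: T_b, T_i can finish, but then (2, 2, 6, 5) is all there is, and the blocked group's r1 demands exceed it.
On the post-grant state, T_b, T_i is a maximal run — nothing extends it. Verifying each step:
  pool = (1, 0, 3, 1)
  run T_b (needs (1, 0, 2, 1), free (1, 0, 3, 1)); after release of (1, 1, 1, 3) the pool is (2, 1, 4, 4)
  run T_i (needs (1, 1, 1, 1), free (2, 1, 4, 4)); after release of (0, 1, 2, 1) the pool is (2, 2, 6, 5)
  blocked: T_h wants (5, 0, 3, 2), pool (2, 2, 6, 5) — not enough r1
  blocked: T_d wants (6, 1, 0, 0), pool (2, 2, 6, 5) — not enough r1
  blocked: T_c wants (4, 2, 1, 3), pool (2, 2, 6, 5) — not enough r1
  blocked: T_g wants (3, 1, 0, 3), pool (2, 2, 6, 5) — not enough r1
Processes that could never finish after the grant: T_h, T_d, T_c and T_g.


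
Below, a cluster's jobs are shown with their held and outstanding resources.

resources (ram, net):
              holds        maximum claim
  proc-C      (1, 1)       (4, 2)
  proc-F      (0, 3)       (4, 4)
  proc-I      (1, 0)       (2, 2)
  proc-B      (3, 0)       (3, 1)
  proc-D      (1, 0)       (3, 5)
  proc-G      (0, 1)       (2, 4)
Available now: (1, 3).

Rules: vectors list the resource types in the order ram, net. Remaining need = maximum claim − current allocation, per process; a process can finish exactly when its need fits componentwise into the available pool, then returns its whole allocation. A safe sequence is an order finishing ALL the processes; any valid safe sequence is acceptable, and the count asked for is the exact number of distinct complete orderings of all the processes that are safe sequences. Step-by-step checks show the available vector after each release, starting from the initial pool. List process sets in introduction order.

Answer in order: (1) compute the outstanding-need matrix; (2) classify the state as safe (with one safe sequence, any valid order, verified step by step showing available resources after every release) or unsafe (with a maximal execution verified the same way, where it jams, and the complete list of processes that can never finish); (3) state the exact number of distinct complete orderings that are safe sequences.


(1) Need matrix, components ordered ram, net:
  proc-C: (3, 1)
  proc-F: (4, 1)
  proc-I: (1, 2)
  proc-B: (0, 1)
  proc-D: (2, 5)
  proc-G: (2, 3)
(2) The state is SAFE; one workable sequence: proc-B, proc-F, proc-D, proc-G, proc-C, proc-I.
Key observation: reading the order forward, proc-F is the first process whose need (4, 1) meets the free pool (4, 3) exactly on a resource it requests.
Check, step by step:
  pool = (1, 3)
  proc-B: need (0, 1) fits (1, 3); releases (3, 0), pool now (4, 3)
  proc-F: need (4, 1) fits (4, 3); releases (0, 3), pool now (4, 6)
  proc-D: need (2, 5) fits (4, 6); releases (1, 0), pool now (5, 6)
  proc-G: need (2, 3) fits (5, 6); releases (0, 1), pool now (5, 7)
  proc-C: need (3, 1) fits (5, 7); releases (1, 1), pool now (6, 8)
  proc-I: need (1, 2) fits (6, 8); releases (1, 0), pool now (7, 8)
(3) The exact count: 88 of the possible complete orderings are safe sequences.


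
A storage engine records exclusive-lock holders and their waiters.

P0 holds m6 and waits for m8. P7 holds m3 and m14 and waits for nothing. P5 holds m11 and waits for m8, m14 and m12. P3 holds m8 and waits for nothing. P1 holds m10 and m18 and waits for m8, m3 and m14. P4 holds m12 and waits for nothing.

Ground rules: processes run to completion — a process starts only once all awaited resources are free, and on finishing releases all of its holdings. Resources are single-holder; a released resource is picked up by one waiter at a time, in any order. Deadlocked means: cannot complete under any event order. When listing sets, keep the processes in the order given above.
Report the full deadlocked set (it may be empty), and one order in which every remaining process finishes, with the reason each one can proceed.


The deadlocked set is empty.
Key observation: although several processes wait, no cycle exists — each chain bottoms out at a free runner.
One completion order for the rest: P4, P3, P0, P7, P5, P1.
Walking it through:
  run P4 (it waits on nothing); releases m12
  run P3 (it waits on nothing); releases m8
  P0 waits on m8 — all released -> runs and releases m6
  run P7 (it waits on nothing); releases m3 and m14
  P5 waits on m8, m14 and m12 — all released -> runs and releases m11
  P1 waits on m8, m3 and m14 — all released -> runs and releases m10 and m18


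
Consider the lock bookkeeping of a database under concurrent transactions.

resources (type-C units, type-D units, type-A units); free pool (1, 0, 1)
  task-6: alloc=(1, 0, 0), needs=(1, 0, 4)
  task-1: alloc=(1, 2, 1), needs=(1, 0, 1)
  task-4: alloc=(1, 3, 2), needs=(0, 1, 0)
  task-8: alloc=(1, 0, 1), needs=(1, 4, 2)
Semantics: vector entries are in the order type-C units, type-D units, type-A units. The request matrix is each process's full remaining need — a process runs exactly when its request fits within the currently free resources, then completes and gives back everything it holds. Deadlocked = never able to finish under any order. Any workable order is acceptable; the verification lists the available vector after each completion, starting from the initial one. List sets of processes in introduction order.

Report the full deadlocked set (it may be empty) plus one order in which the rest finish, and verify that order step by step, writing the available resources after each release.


The deadlocked set is empty.
Key observation: task-1 leads a chain of completions in which each release enables another process.
A valid finishing order for the others: task-1, task-4, task-6, task-8. Step-by-step check:
  pool = (1, 0, 1)
  task-1 needs (1, 0, 1) <= (1, 0, 1) -> finishes; pool += (1, 2, 1) = (2, 2, 2)
  task-4 needs (0, 1, 0) <= (2, 2, 2) -> finishes; pool += (1, 3, 2) = (3, 5, 4)
  task-6 needs (1, 0, 4) <= (3, 5, 4) -> finishes; pool += (1, 0, 0) = (4, 5, 4)
  task-8 needs (1, 4, 2) <= (4, 5, 4) -> finishes; pool += (1, 0, 1) = (5, 5, 5)


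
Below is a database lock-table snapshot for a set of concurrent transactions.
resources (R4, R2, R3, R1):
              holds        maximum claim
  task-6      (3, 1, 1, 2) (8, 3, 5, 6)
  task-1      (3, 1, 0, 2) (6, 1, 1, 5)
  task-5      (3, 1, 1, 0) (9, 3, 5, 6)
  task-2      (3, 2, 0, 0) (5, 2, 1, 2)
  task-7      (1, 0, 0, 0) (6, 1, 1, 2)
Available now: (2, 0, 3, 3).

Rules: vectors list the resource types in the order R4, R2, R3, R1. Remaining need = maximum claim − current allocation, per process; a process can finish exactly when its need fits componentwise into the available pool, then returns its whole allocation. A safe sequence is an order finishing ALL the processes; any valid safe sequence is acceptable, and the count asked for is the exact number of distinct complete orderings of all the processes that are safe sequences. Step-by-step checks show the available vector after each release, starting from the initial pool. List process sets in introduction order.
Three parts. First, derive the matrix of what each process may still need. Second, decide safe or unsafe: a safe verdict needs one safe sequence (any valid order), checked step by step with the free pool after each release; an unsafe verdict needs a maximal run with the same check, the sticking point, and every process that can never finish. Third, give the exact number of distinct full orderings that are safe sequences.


(1) Outstanding need per process (order R4, R2, R3, R1):
  task-6: (5, 2, 4, 4)
  task-1: (3, 0, 1, 3)
  task-5: (6, 2, 4, 6)
  task-2: (2, 0, 1, 2)
  task-7: (5, 1, 1, 2)
(2) UNSAFE — no complete ordering exists.
Key observation: the wall is R3: completing task-2, task-7, task-1 brings the pool only to (9, 3, 3, 5), and all the rest need more.
A maximal execution: task-2, task-7, task-1 — then nothing else fits. Verifying each step:
  pool = (2, 0, 3, 3)
  task-2: need (2, 0, 1, 2) fits (2, 0, 3, 3); releases (3, 2, 0, 0), pool now (5, 2, 3, 3)
  task-7: need (5, 1, 1, 2) fits (5, 2, 3, 3); releases (1, 0, 0, 0), pool now (6, 2, 3, 3)
  task-1: need (3, 0, 1, 3) fits (6, 2, 3, 3); releases (3, 1, 0, 2), pool now (9, 3, 3, 5)
  task-6 still needs (5, 2, 4, 4) but only (9, 3, 3, 5) is free — short on R3
  task-5 still needs (6, 2, 4, 6) but only (9, 3, 3, 5) is free — short on R3 and R1
Permanently blocked: task-6 and task-5.
(3) Exactly 0 of the possible complete orderings are safe sequences.


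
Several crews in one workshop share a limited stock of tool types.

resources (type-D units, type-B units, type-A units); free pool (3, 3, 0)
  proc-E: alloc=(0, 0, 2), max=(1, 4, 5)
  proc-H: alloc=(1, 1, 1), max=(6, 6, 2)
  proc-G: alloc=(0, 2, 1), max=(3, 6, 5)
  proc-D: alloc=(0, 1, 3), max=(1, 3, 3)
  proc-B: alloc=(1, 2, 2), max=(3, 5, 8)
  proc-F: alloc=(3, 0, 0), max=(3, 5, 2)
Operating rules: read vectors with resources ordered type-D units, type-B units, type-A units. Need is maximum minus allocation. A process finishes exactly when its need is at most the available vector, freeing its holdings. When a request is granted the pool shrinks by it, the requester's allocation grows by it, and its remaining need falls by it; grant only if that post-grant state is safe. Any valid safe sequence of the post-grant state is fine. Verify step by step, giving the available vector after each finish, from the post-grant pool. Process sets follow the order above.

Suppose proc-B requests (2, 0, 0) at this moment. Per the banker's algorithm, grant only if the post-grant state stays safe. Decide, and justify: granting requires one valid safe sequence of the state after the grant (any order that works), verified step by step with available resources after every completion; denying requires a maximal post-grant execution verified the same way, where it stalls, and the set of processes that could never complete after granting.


DENY. Granting would leave the state unsafe.
Key observation: after proc-D, proc-E the pool peaks at (1, 4, 5), and each blocked process is short somewhere: proc-H on type-D units, type-B units; proc-G on type-D units; proc-B on type-A units; proc-F on type-B units.
After a pretend grant, a maximal execution: proc-D, proc-E — then nothing else fits. Step-by-step check:
  pool = (1, 3, 0)
  proc-D needs (1, 2, 0) <= (1, 3, 0) -> finishes; pool += (0, 1, 3) = (1, 4, 3)
  proc-E needs (1, 4, 3) <= (1, 4, 3) -> finishes; pool += (0, 0, 2) = (1, 4, 5)
  proc-H still needs (5, 5, 1) but only (1, 4, 5) is free — short on type-D units and type-B units
  proc-G still needs (3, 4, 4) but only (1, 4, 5) is free — short on type-D units
  proc-B still needs (0, 3, 6) but only (1, 4, 5) is free — short on type-A units
  proc-F still needs (0, 5, 2) but only (1, 4, 5) is free — short on type-B units
Had the request been granted, proc-H, proc-G, proc-B and proc-F could never finish.


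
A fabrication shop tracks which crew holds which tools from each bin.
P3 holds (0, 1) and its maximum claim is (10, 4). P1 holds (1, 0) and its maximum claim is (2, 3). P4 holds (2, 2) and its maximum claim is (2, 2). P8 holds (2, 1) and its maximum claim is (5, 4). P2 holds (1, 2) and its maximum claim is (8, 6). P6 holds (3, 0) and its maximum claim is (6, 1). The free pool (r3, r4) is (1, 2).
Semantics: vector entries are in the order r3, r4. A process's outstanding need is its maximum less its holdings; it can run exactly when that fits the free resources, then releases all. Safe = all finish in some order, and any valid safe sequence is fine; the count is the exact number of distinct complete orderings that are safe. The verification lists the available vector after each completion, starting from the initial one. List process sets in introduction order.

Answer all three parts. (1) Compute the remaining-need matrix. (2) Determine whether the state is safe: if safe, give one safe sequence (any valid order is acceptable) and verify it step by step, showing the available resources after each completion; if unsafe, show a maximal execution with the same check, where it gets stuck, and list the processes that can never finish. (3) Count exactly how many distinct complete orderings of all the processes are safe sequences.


(1) Remaining need (order r3, r4):
  P3: (10, 3)
  P1: (1, 3)
  P4: (0, 0)
  P8: (3, 3)
  P2: (7, 4)
  P6: (3, 1)
(2) SAFE — a valid safe sequence is P4, P1, P6, P8, P2, P3.
Key observation: at P3 the run first touches a limit — (10, 3) against (10, 7), exact on a resource it actually requests.
Walking it through:
  pool = (1, 2)
  run P4 (needs (0, 0), free (1, 2)); after release of (2, 2) the pool is (3, 4)
  run P1 (needs (1, 3), free (3, 4)); after release of (1, 0) the pool is (4, 4)
  run P6 (needs (3, 1), free (4, 4)); after release of (3, 0) the pool is (7, 4)
  run P8 (needs (3, 3), free (7, 4)); after release of (2, 1) the pool is (9, 5)
  run P2 (needs (7, 4), free (9, 5)); after release of (1, 2) the pool is (10, 7)
  run P3 (needs (10, 3), free (10, 7)); after release of (0, 1) the pool is (10, 8)
(3) The exact count: 10 of the possible complete orderings are safe sequences.


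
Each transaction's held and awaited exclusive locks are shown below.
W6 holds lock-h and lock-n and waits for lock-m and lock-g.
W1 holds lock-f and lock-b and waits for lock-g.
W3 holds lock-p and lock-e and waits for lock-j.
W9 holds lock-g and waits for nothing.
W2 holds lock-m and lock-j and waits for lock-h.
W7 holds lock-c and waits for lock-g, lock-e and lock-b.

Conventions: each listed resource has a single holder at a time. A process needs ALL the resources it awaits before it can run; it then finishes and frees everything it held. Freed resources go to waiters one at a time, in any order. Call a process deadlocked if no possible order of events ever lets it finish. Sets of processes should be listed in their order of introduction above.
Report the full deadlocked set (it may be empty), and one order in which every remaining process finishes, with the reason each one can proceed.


Deadlocked: W6, W3, W2 and W7.
Key observation: the wait chain closes on itself along W6 -> W2 -> W6; W3 and W7 wait into the deadlock from upstream.
A valid finishing order for the others: W9, W1.
Step-by-step check:
  W9: no waits; runs immediately, freeing lock-g
  run W1 (all its waits — lock-g — are resolved); releases lock-f and lock-b


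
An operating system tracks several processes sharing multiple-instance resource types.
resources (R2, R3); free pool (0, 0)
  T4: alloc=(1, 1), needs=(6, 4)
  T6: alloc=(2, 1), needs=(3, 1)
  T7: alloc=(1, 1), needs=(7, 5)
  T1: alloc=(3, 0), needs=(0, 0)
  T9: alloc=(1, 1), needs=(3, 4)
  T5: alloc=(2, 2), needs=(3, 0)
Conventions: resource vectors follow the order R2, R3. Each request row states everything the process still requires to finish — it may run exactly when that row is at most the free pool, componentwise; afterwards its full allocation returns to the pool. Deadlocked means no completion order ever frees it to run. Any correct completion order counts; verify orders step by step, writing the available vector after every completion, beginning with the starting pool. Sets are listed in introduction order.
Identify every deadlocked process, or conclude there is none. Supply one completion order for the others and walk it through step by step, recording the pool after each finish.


The deadlocked set is T4, T7 and T9.
Key observation: even finishing T1, T5, T6 leaves just (7, 3) free — too little R3 for any of the remaining processes.
A valid finishing order for the others: T1, T5, T6. Walking it through:
  pool = (0, 0)
  T1 needs (0, 0) <= (0, 0) -> finishes; pool += (3, 0) = (3, 0)
  T5 needs (3, 0) <= (3, 0) -> finishes; pool += (2, 2) = (5, 2)
  T6 needs (3, 1) <= (5, 2) -> finishes; pool += (2, 1) = (7, 3)
None of the blocked processes ever fits:
  blocked: T4 wants (6, 4), pool (7, 3) — not enough R3
  blocked: T7 wants (7, 5), pool (7, 3) — not enough R3
  blocked: T9 wants (3, 4), pool (7, 3) — not enough R3


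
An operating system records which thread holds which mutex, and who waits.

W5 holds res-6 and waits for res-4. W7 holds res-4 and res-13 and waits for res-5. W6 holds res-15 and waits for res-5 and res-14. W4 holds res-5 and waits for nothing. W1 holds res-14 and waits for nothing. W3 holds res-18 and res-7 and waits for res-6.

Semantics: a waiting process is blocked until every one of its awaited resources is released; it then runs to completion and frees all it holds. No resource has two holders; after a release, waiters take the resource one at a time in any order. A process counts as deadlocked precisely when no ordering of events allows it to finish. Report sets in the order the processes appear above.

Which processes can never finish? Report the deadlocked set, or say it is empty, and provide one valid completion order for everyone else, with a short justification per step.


The deadlocked set is empty.
Key observation: every chain of waits terminates; starting from the processes that wait on nothing, all the rest unlock in turn.
The rest can finish in the order W4, W7, W1, W5, W6, W3.
Verifying each step:
  run W4 (it waits on nothing); releases res-5
  W7: everything it awaited (res-5) is free; runs, freeing res-4 and res-13
  run W1 (it waits on nothing); releases res-14
  W5: everything it awaited (res-4) is free; runs, freeing res-6
  W6: everything it awaited (res-5 and res-14) is free; runs, freeing res-15
  W3: everything it awaited (res-6) is free; runs, freeing res-18 and res-7


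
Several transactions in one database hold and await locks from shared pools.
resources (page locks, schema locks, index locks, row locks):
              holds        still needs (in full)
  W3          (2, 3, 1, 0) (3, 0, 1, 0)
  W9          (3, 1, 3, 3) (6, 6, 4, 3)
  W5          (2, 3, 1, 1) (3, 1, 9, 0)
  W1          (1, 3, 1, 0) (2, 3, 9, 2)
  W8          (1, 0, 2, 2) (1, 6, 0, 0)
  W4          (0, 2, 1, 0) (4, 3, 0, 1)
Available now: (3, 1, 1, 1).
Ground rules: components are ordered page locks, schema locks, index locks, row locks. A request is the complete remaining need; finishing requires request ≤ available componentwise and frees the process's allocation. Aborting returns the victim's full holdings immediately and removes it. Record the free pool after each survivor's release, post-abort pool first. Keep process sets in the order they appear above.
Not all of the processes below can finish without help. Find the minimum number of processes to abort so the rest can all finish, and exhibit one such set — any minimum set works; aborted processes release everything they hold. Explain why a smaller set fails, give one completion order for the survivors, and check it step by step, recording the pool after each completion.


The answer: abort W1.
Key observation: W5 was stuck for good until W1 gave back (1, 3, 1, 0); in the order shown it finishes at step 5.
Minimality: the empty abort set fails — the state is deadlocked as it stands.
One survivor order: W3, W8, W9, W4, W5. Check, step by step (post-abort pool first):
  pool = (4, 4, 2, 1)
  W3: need (3, 0, 1, 0) fits (4, 4, 2, 1); releases (2, 3, 1, 0), pool now (6, 7, 3, 1)
  W8: need (1, 6, 0, 0) fits (6, 7, 3, 1); releases (1, 0, 2, 2), pool now (7, 7, 5, 3)
  W9: need (6, 6, 4, 3) fits (7, 7, 5, 3); releases (3, 1, 3, 3), pool now (10, 8, 8, 6)
  W4: need (4, 3, 0, 1) fits (10, 8, 8, 6); releases (0, 2, 1, 0), pool now (10, 10, 9, 6)
  W5: need (3, 1, 9, 0) fits (10, 10, 9, 6); releases (2, 3, 1, 1), pool now (12, 13, 10, 7)


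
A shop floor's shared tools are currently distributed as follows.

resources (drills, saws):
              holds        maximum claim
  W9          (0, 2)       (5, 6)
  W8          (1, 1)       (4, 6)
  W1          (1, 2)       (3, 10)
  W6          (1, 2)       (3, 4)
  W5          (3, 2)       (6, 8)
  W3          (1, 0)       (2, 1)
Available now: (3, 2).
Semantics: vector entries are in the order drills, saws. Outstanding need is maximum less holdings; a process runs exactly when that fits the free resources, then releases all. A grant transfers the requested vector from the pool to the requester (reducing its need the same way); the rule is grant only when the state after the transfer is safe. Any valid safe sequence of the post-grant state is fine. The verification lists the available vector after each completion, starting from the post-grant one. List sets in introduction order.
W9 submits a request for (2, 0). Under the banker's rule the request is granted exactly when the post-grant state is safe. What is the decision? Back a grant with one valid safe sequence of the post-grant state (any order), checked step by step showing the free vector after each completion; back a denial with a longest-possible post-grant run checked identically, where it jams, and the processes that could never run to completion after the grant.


GRANT: granting preserves safety; a valid post-grant sequence is W3, W6, W9, W5, W8, W1.
Key observation: even at the reduced pool (1, 2), W3 fits immediately, so safety survives the grant.
Verifying the post-grant state step by step:
  pool = (1, 2)
  W3: need (1, 1) fits (1, 2); releases (1, 0), pool now (2, 2)
  W6: need (2, 2) fits (2, 2); releases (1, 2), pool now (3, 4)
  W9: need (3, 4) fits (3, 4); releases (2, 2), pool now (5, 6)
  W5: need (3, 6) fits (5, 6); releases (3, 2), pool now (8, 8)
  W8: need (3, 5) fits (8, 8); releases (1, 1), pool now (9, 9)
  W1: need (2, 8) fits (9, 9); releases (1, 2), pool now (10, 11)


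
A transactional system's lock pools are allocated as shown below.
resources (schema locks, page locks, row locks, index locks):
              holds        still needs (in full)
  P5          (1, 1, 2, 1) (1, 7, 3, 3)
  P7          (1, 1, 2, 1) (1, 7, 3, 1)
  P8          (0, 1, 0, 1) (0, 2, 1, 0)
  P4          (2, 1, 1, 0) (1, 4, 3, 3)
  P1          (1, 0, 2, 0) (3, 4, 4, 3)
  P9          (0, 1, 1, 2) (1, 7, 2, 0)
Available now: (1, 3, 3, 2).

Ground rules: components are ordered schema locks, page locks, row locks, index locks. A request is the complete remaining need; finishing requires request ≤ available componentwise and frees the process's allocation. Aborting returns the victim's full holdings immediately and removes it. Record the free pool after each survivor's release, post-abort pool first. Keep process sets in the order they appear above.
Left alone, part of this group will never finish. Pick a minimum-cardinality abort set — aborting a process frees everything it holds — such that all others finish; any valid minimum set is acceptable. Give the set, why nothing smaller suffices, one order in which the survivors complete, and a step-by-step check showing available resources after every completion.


Abort P5 and P9.
Key observation: no ordering could ever have run P7 before the abort of P5 and P9; with (1, 2, 3, 3) back in the pool it fits at step 4.
No one abort is enough; case by case: P5 alone leaves P7 blocked (short on page locks); P7 alone leaves P5 blocked (short on page locks); P8 alone leaves P5 blocked (short on page locks); P4 alone leaves P5 blocked (short on page locks); P1 alone leaves P5 blocked (short on page locks); P9 alone leaves P5 blocked (short on page locks).
Survivors finish in the order: P8, P4, P1, P7. Walking it through (pool after the aborts first):
  pool = (2, 5, 6, 5)
  P8: need (0, 2, 1, 0) fits (2, 5, 6, 5); releases (0, 1, 0, 1), pool now (2, 6, 6, 6)
  P4: need (1, 4, 3, 3) fits (2, 6, 6, 6); releases (2, 1, 1, 0), pool now (4, 7, 7, 6)
  P1: need (3, 4, 4, 3) fits (4, 7, 7, 6); releases (1, 0, 2, 0), pool now (5, 7, 9, 6)
  P7: need (1, 7, 3, 1) fits (5, 7, 9, 6); releases (1, 1, 2, 1), pool now (6, 8, 11, 7)
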